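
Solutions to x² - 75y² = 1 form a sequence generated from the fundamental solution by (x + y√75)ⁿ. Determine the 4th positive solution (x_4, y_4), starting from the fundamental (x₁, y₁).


Step 1: Find the fundamental solution (x₁, y₁) of x² - 75y² = 1.
  Expand √75 as a continued fraction. a₀ = ⌊√75⌋ = 8; iterate m_{k+1} = d_k·a_k − m_k, d_{k+1} = (75 − m_{k+1}²)/d_k, a_{k+1} = ⌊(a₀ + m_{k+1})/d_{k+1}⌋ (starting m₀ = 0, d₀ = 1), with convergents p_k = a_k·p_{k-1} + p_{k-2}, q_k = a_k·q_{k-1} + q_{k-2} (p₋₁ = 1, q₋₁ = 0):
  k = 0: a₀ = 8; p₀/q₀ = 8/1; p₀² − 75·q₀² = 64 − 75 = -11.
  k = 1: m = 8, d = 11, a = ⌊(8 + 8)/11⌋ = 1; p/q = (1·8 + 1)/(1·1 + 0) = 9/1; p² − 75·q² = 81 − 75 = 6.
  k = 2: m = 3, d = 6, a = ⌊(8 + 3)/6⌋ = 1; p/q = (1·9 + 8)/(1·1 + 1) = 17/2; p² − 75·q² = 289 − 300 = -11.
  k = 3: m = 3, d = 11, a = ⌊(8 + 3)/11⌋ = 1; p/q = (1·17 + 9)/(1·2 + 1) = 26/3; p² − 75·q² = 676 − 675 = 1.
  The first convergent with p² − 75·q² = 1 gives the fundamental solution (x₁, y₁) = (26, 3).
Step 2: Apply the recurrence (x_{n+1}, y_{n+1}) = (x₁x_n + 75y₁y_n, x₁y_n + y₁x_n) repeatedly.
  From (x_1, y_1) = (26, 3): x_2 = 26·26 + 75·3·3 = 1351; y_2 = 26·3 + 3·26 = 156.
  From (x_2, y_2) = (1351, 156): x_3 = 26·1351 + 75·3·156 = 70226; y_3 = 26·156 + 3·1351 = 8109.
  From (x_3, y_3) = (70226, 8109): x_4 = 26·70226 + 75·3·8109 = 3650401; y_4 = 26·8109 + 3·70226 = 421512.
Step 3: Verify x_4² - 75·y_4² = 13325427460801 - 13325427460800 = 1 (should be 1). ✓

(x_1, y_1) = (26, 3); (x_4, y_4) = (3650401, 421512).


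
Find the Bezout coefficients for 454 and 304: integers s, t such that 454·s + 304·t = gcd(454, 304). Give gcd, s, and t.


Euclidean algorithm on (454, 304) — divide until remainder is 0:
  454 = 1 · 304 + 150
  304 = 2 · 150 + 4
  150 = 37 · 4 + 2
  4 = 2 · 2 + 0
gcd(454, 304) = 2.
Track Bezout coefficients alongside the remainders: start with r₀ = 454 = a·1 + b·0 (s = 1, t = 0) and r₁ = 304 = a·0 + b·1 (s = 0, t = 1); each new remainder r_{k+1} = r_{k-1} − q_k·r_k inherits s_{k+1} = s_{k-1} − q_k·s_k, t_{k+1} = t_{k-1} − q_k·t_k, so r_k = a·s_k + b·t_k at every step:
  q = 1: r = 150, s = 1 − 1·0 = 1, t = 0 − 1·1 = -1  (check: 454·1 + 304·(-1) = 150)
  q = 2: r = 4, s = 0 − 2·1 = -2, t = 1 − 2·(-1) = 3  (check: 454·(-2) + 304·3 = 4)
  q = 37: r = 2, s = 1 − 37·(-2) = 75, t = -1 − 37·3 = -112  (check: 454·75 + 304·(-112) = 2)
The row with r = 2 (the gcd) gives the Bezout coefficients s = 75, t = -112.
Result: 454 · (75) + 304 · (-112) = 2.

gcd(454, 304) = 2; s = 75, t = -112 (check: 454·75 + 304·(-112) = 2).


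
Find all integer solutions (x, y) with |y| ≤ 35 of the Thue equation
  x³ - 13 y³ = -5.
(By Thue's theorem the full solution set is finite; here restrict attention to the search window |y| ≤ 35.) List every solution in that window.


The equation is x³ - 13y³ = -5. For fixed y, x³ = 13·y³ − 5, so a solution requires the RHS to be a perfect cube.
Strategy: iterate y from -35 to 35, compute RHS = 13·y³ − 5, and check whether it is a (positive or negative) perfect cube.
Check small values of y:
  y = 0: RHS = -5 is not a perfect cube.
  y = 1: RHS = 8 = (2)³ ⇒ x = 2 works.
  y = -1: RHS = -18 is not a perfect cube.
  y = 2: RHS = 99 is not a perfect cube.
  y = -2: RHS = -109 is not a perfect cube.
  y = 3: RHS = 346 is not a perfect cube.
  y = -3: RHS = -356 is not a perfect cube.
Continuing the search up to |y| = 35 finds no further solutions beyond those listed.
Collected solutions: (2, 1).

Solutions (with |y| ≤ 35): (2, 1).


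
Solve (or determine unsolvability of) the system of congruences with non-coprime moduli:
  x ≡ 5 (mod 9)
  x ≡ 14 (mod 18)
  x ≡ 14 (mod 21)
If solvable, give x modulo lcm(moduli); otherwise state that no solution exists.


Moduli 9, 18, 21 are not pairwise coprime, so CRT works modulo lcm(m_i) when all pairwise compatibility conditions hold.
Pairwise compatibility: gcd(m_i, m_j) must divide a_i - a_j for every pair.
Merge one congruence at a time:
  Start: x ≡ 5 (mod 9).
  Combine with x ≡ 14 (mod 18): gcd(9, 18) = 9; 14 - 5 = 9, which IS divisible by 9, so compatible.
    Write x = 5 + 9·t and substitute into x ≡ 14 (mod 18): 9·t ≡ 14 − 5 = 9 (mod 18).
    Divide the congruence (and modulus) by g = 9: 1·t ≡ 1 (mod 2).
    So t ≡ 1 (mod 2).
    Then x = 5 + 9·1 = 14, valid modulo lcm(9, 18) = 18: x ≡ 14 (mod 18).
  Combine with x ≡ 14 (mod 21): gcd(18, 21) = 3; 14 - 14 = 0, which IS divisible by 3, so compatible.
    Write x = 14 + 18·t and substitute into x ≡ 14 (mod 21): 18·t ≡ 14 − 14 = 0 (mod 21).
    Divide the congruence (and modulus) by g = 3: 6·t ≡ 0 (mod 7).
    The inverse of 6 mod 7 is 6 (since 6·6 = 36 = 5·7 + 1), so t ≡ 6·0 = 0 ≡ 0 (mod 7).
    Then x = 14 + 18·0 = 14, valid modulo lcm(18, 21) = 126: x ≡ 14 (mod 126).
Verify: 14 mod 9 = 5, 14 mod 18 = 14, 14 mod 21 = 14.

x ≡ 14 (mod 126).


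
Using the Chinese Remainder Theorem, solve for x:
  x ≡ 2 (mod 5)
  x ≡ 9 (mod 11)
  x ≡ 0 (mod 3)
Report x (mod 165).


Moduli 5, 11, 3 are pairwise coprime; by CRT there is a unique solution modulo M = 5 · 11 · 3 = 165.
Solve pairwise, accumulating the modulus:
  Start with x ≡ 2 (mod 5).
  Combine with x ≡ 9 (mod 11): since gcd(5, 11) = 1, we get a unique residue mod 55.
    Write x = 2 + 5·t and substitute into x ≡ 9 (mod 11): 5·t ≡ 9 − 2 = 7 (mod 11).
    The inverse of 5 mod 11 is 9 (since 5·9 = 45 = 4·11 + 1), so t ≡ 9·7 = 63 ≡ 8 (mod 11).
    Then x = 2 + 5·8 = 42, valid modulo lcm(5, 11) = 55: x ≡ 42 (mod 55).
  Combine with x ≡ 0 (mod 3): since gcd(55, 3) = 1, we get a unique residue mod 165.
    Write x = 42 + 55·t and substitute into x ≡ 0 (mod 3): 55·t ≡ 0 − 42 = -42 (mod 3).
    Reduce coefficients mod 3: 1·t ≡ 0 (mod 3).
    So t ≡ 0 (mod 3).
    Then x = 42 + 55·0 = 42, valid modulo lcm(55, 3) = 165: x ≡ 42 (mod 165).
Verify: 42 mod 5 = 2 ✓, 42 mod 11 = 9 ✓, 42 mod 3 = 0 ✓.

x ≡ 42 (mod 165).


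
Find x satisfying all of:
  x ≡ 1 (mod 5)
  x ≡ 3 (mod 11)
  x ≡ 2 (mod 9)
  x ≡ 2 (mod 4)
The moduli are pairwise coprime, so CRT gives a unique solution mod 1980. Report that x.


Product of moduli M = 5 · 11 · 9 · 4 = 1980.
Merge one congruence at a time:
  Start: x ≡ 1 (mod 5).
  Combine with x ≡ 3 (mod 11); new modulus lcm = 55.
    Write x = 1 + 5·t and substitute into x ≡ 3 (mod 11): 5·t ≡ 3 − 1 = 2 (mod 11).
    The inverse of 5 mod 11 is 9 (since 5·9 = 45 = 4·11 + 1), so t ≡ 9·2 = 18 ≡ 7 (mod 11).
    Then x = 1 + 5·7 = 36, valid modulo lcm(5, 11) = 55: x ≡ 36 (mod 55).
  Combine with x ≡ 2 (mod 9); new modulus lcm = 495.
    Write x = 36 + 55·t and substitute into x ≡ 2 (mod 9): 55·t ≡ 2 − 36 = -34 (mod 9).
    Reduce coefficients mod 9: 1·t ≡ 2 (mod 9).
    So t ≡ 2 (mod 9).
    Then x = 36 + 55·2 = 146, valid modulo lcm(55, 9) = 495: x ≡ 146 (mod 495).
  Combine with x ≡ 2 (mod 4); new modulus lcm = 1980.
    Write x = 146 + 495·t and substitute into x ≡ 2 (mod 4): 495·t ≡ 2 − 146 = -144 (mod 4).
    Reduce coefficients mod 4: 3·t ≡ 0 (mod 4).
    The inverse of 3 mod 4 is 3 (since 3·3 = 9 = 2·4 + 1), so t ≡ 3·0 = 0 ≡ 0 (mod 4).
    Then x = 146 + 495·0 = 146, valid modulo lcm(495, 4) = 1980: x ≡ 146 (mod 1980).
Verify against each original: 146 mod 5 = 1, 146 mod 11 = 3, 146 mod 9 = 2, 146 mod 4 = 2.

x ≡ 146 (mod 1980).


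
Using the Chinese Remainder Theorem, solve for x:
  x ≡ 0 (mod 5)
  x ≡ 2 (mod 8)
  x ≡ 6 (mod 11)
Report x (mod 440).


Moduli 5, 8, 11 are pairwise coprime; by CRT there is a unique solution modulo M = 5 · 8 · 11 = 440.
Solve pairwise, accumulating the modulus:
  Start with x ≡ 0 (mod 5).
  Combine with x ≡ 2 (mod 8): since gcd(5, 8) = 1, we get a unique residue mod 40.
    Write x = 0 + 5·t and substitute into x ≡ 2 (mod 8): 5·t ≡ 2 − 0 = 2 (mod 8).
    The inverse of 5 mod 8 is 5 (since 5·5 = 25 = 3·8 + 1), so t ≡ 5·2 = 10 ≡ 2 (mod 8).
    Then x = 0 + 5·2 = 10, valid modulo lcm(5, 8) = 40: x ≡ 10 (mod 40).
  Combine with x ≡ 6 (mod 11): since gcd(40, 11) = 1, we get a unique residue mod 440.
    Write x = 10 + 40·t and substitute into x ≡ 6 (mod 11): 40·t ≡ 6 − 10 = -4 (mod 11).
    Reduce coefficients mod 11: 7·t ≡ 7 (mod 11).
    The inverse of 7 mod 11 is 8 (since 7·8 = 56 = 5·11 + 1), so t ≡ 8·7 = 56 ≡ 1 (mod 11).
    Then x = 10 + 40·1 = 50, valid modulo lcm(40, 11) = 440: x ≡ 50 (mod 440).
Verify: 50 mod 5 = 0 ✓, 50 mod 8 = 2 ✓, 50 mod 11 = 6 ✓.

x ≡ 50 (mod 440).


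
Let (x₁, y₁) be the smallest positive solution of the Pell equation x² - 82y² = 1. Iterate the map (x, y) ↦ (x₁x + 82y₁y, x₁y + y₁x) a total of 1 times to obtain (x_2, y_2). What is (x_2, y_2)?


Step 1: Find the fundamental solution (x₁, y₁) of x² - 82y² = 1.
  Expand √82 as a continued fraction. a₀ = ⌊√82⌋ = 9; iterate m_{k+1} = d_k·a_k − m_k, d_{k+1} = (82 − m_{k+1}²)/d_k, a_{k+1} = ⌊(a₀ + m_{k+1})/d_{k+1}⌋ (starting m₀ = 0, d₀ = 1), with convergents p_k = a_k·p_{k-1} + p_{k-2}, q_k = a_k·q_{k-1} + q_{k-2} (p₋₁ = 1, q₋₁ = 0):
  k = 0: a₀ = 9; p₀/q₀ = 9/1; p₀² − 82·q₀² = 81 − 82 = -1.
  k = 1: m = 9, d = 1, a = ⌊(9 + 9)/1⌋ = 18; p/q = (18·9 + 1)/(18·1 + 0) = 163/18; p² − 82·q² = 26569 − 26568 = 1.
  The first convergent with p² − 82·q² = 1 gives the fundamental solution (x₁, y₁) = (163, 18).
Step 2: Apply the recurrence (x_{n+1}, y_{n+1}) = (x₁x_n + 82y₁y_n, x₁y_n + y₁x_n) repeatedly.
  From (x_1, y_1) = (163, 18): x_2 = 163·163 + 82·18·18 = 53137; y_2 = 163·18 + 18·163 = 5868.
Step 3: Verify x_2² - 82·y_2² = 2823540769 - 2823540768 = 1 (should be 1). ✓

(x_1, y_1) = (163, 18); (x_2, y_2) = (53137, 5868).


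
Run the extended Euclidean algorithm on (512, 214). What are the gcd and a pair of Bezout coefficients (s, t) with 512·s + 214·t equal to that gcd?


Euclidean algorithm on (512, 214) — divide until remainder is 0:
  512 = 2 · 214 + 84
  214 = 2 · 84 + 46
  84 = 1 · 46 + 38
  46 = 1 · 38 + 8
  38 = 4 · 8 + 6
  8 = 1 · 6 + 2
  6 = 3 · 2 + 0
gcd(512, 214) = 2.
Track Bezout coefficients alongside the remainders: start with r₀ = 512 = a·1 + b·0 (s = 1, t = 0) and r₁ = 214 = a·0 + b·1 (s = 0, t = 1); each new remainder r_{k+1} = r_{k-1} − q_k·r_k inherits s_{k+1} = s_{k-1} − q_k·s_k, t_{k+1} = t_{k-1} − q_k·t_k, so r_k = a·s_k + b·t_k at every step:
  q = 2: r = 84, s = 1 − 2·0 = 1, t = 0 − 2·1 = -2  (check: 512·1 + 214·(-2) = 84)
  q = 2: r = 46, s = 0 − 2·1 = -2, t = 1 − 2·(-2) = 5  (check: 512·(-2) + 214·5 = 46)
  q = 1: r = 38, s = 1 − 1·(-2) = 3, t = -2 − 1·5 = -7  (check: 512·3 + 214·(-7) = 38)
  q = 1: r = 8, s = -2 − 1·3 = -5, t = 5 − 1·(-7) = 12  (check: 512·(-5) + 214·12 = 8)
  q = 4: r = 6, s = 3 − 4·(-5) = 23, t = -7 − 4·12 = -55  (check: 512·23 + 214·(-55) = 6)
  q = 1: r = 2, s = -5 − 1·23 = -28, t = 12 − 1·(-55) = 67  (check: 512·(-28) + 214·67 = 2)
The row with r = 2 (the gcd) gives the Bezout coefficients s = -28, t = 67.
Result: 512 · (-28) + 214 · (67) = 2.

gcd(512, 214) = 2; s = -28, t = 67 (check: 512·(-28) + 214·67 = 2).


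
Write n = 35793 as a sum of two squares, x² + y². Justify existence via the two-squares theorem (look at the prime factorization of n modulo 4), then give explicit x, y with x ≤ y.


Step 1: Factor n = 35793 = 3^2 · 41 · 97.
Step 2: Check the mod-4 condition on each prime factor: 3 ≡ 3 (mod 4), exponent 2 (must be even); 41 ≡ 1 (mod 4), exponent 1; 97 ≡ 1 (mod 4), exponent 1.
All primes ≡ 3 (mod 4) appear to even exponent (or don't appear), so by the two-squares theorem n IS expressible as a sum of two squares.
Step 3: Build a representation. Group n = k² · m with k = 3 and m = 41 · 97 = 3977 (a product of primes ≡ 1 (mod 4)); a representation of m scales to one of n via (k·x)² + (k·y)² = k²(x² + y²). Each prime p ≡ 1 (mod 4) is itself a sum of two squares; find a² by testing p − a² for a perfect square:
  41: 41 − 1² = 40, 41 − 2² = 37, 41 − 3² = 32, 41 − 4² = 25 = 5² ⇒ 41 = 4² + 5².
  97: 97 − 1² = 96, 97 − 2² = 93, 97 − 3² = 88, 97 − 4² = 81 = 9² ⇒ 97 = 4² + 9².
  Combine using the Brahmagupta–Fibonacci identity (a² + b²)(c² + d²) = (ac − bd)² + (ad + bc)² = (ac + bd)² + (ad − bc)²:
  41 · 97 = 3977: from (4² + 5²)(4² + 9²), take (4·4 − 5·9, 4·9 + 5·4) = (16 − 45, 36 + 20) = (-29, 56); dropping signs (only squares matter) gives (29, 56); check 29² + 56² = 841 + 3136 = 3977 ✓.
  Scale by k = 3: (3·29, 3·56) = (87, 168).
Step 4: Order so x ≤ y and verify: 87² + 168² = 7569 + 28224 = 35793 = n. ✓

n = 35793 = 87² + 168² (one valid representation with x ≤ y).


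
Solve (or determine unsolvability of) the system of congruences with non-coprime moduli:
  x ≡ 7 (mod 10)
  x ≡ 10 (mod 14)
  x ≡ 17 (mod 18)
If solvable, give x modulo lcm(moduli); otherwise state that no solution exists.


Moduli 10, 14, 18 are not pairwise coprime, so CRT works modulo lcm(m_i) when all pairwise compatibility conditions hold.
Pairwise compatibility: gcd(m_i, m_j) must divide a_i - a_j for every pair.
Merge one congruence at a time:
  Start: x ≡ 7 (mod 10).
  Combine with x ≡ 10 (mod 14): gcd(10, 14) = 2, and 10 - 7 = 3 is NOT divisible by 2.
    ⇒ system is inconsistent (no integer solution).

No solution (the system is inconsistent).


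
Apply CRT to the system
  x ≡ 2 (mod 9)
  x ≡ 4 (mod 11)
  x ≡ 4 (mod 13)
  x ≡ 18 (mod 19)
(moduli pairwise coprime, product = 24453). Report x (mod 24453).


Product of moduli M = 9 · 11 · 13 · 19 = 24453.
Merge one congruence at a time:
  Start: x ≡ 2 (mod 9).
  Combine with x ≡ 4 (mod 11); new modulus lcm = 99.
    Write x = 2 + 9·t and substitute into x ≡ 4 (mod 11): 9·t ≡ 4 − 2 = 2 (mod 11).
    The inverse of 9 mod 11 is 5 (since 9·5 = 45 = 4·11 + 1), so t ≡ 5·2 = 10 ≡ 10 (mod 11).
    Then x = 2 + 9·10 = 92, valid modulo lcm(9, 11) = 99: x ≡ 92 (mod 99).
  Combine with x ≡ 4 (mod 13); new modulus lcm = 1287.
    Write x = 92 + 99·t and substitute into x ≡ 4 (mod 13): 99·t ≡ 4 − 92 = -88 (mod 13).
    Reduce coefficients mod 13: 8·t ≡ 3 (mod 13).
    The inverse of 8 mod 13 is 5 (since 8·5 = 40 = 3·13 + 1), so t ≡ 5·3 = 15 ≡ 2 (mod 13).
    Then x = 92 + 99·2 = 290, valid modulo lcm(99, 13) = 1287: x ≡ 290 (mod 1287).
  Combine with x ≡ 18 (mod 19); new modulus lcm = 24453.
    Write x = 290 + 1287·t and substitute into x ≡ 18 (mod 19): 1287·t ≡ 18 − 290 = -272 (mod 19).
    Reduce coefficients mod 19: 14·t ≡ 13 (mod 19).
    The inverse of 14 mod 19 is 15 (since 14·15 = 210 = 11·19 + 1), so t ≡ 15·13 = 195 ≡ 5 (mod 19).
    Then x = 290 + 1287·5 = 6725, valid modulo lcm(1287, 19) = 24453: x ≡ 6725 (mod 24453).
Verify against each original: 6725 mod 9 = 2, 6725 mod 11 = 4, 6725 mod 13 = 4, 6725 mod 19 = 18.

x ≡ 6725 (mod 24453).


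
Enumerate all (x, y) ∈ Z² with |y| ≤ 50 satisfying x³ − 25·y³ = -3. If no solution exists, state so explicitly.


The equation is x³ - 25y³ = -3. For fixed y, x³ = 25·y³ − 3, so a solution requires the RHS to be a perfect cube.
Strategy: iterate y from -50 to 50, compute RHS = 25·y³ − 3, and check whether it is a (positive or negative) perfect cube.
Check small values of y:
  y = 0: RHS = -3 is not a perfect cube.
  y = 1: RHS = 22 is not a perfect cube.
  y = -1: RHS = -28 is not a perfect cube.
  y = 2: RHS = 197 is not a perfect cube.
  y = -2: RHS = -203 is not a perfect cube.
  y = 3: RHS = 672 is not a perfect cube.
  y = -3: RHS = -678 is not a perfect cube.
Continuing the search up to |y| = 50 finds no solutions either.
No (x, y) in the scanned range satisfies the equation.

No integer solutions with |y| ≤ 50.


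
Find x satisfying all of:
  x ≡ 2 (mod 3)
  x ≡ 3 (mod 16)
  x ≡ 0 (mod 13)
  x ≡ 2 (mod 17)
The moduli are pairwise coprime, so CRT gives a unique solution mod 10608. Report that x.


Product of moduli M = 3 · 16 · 13 · 17 = 10608.
Merge one congruence at a time:
  Start: x ≡ 2 (mod 3).
  Combine with x ≡ 3 (mod 16); new modulus lcm = 48.
    Write x = 2 + 3·t and substitute into x ≡ 3 (mod 16): 3·t ≡ 3 − 2 = 1 (mod 16).
    The inverse of 3 mod 16 is 11 (since 3·11 = 33 = 2·16 + 1), so t ≡ 11·1 = 11 ≡ 11 (mod 16).
    Then x = 2 + 3·11 = 35, valid modulo lcm(3, 16) = 48: x ≡ 35 (mod 48).
  Combine with x ≡ 0 (mod 13); new modulus lcm = 624.
    Write x = 35 + 48·t and substitute into x ≡ 0 (mod 13): 48·t ≡ 0 − 35 = -35 (mod 13).
    Reduce coefficients mod 13: 9·t ≡ 4 (mod 13).
    The inverse of 9 mod 13 is 3 (since 9·3 = 27 = 2·13 + 1), so t ≡ 3·4 = 12 ≡ 12 (mod 13).
    Then x = 35 + 48·12 = 611, valid modulo lcm(48, 13) = 624: x ≡ 611 (mod 624).
  Combine with x ≡ 2 (mod 17); new modulus lcm = 10608.
    Write x = 611 + 624·t and substitute into x ≡ 2 (mod 17): 624·t ≡ 2 − 611 = -609 (mod 17).
    Reduce coefficients mod 17: 12·t ≡ 3 (mod 17).
    The inverse of 12 mod 17 is 10 (since 12·10 = 120 = 7·17 + 1), so t ≡ 10·3 = 30 ≡ 13 (mod 17).
    Then x = 611 + 624·13 = 8723, valid modulo lcm(624, 17) = 10608: x ≡ 8723 (mod 10608).
Verify against each original: 8723 mod 3 = 2, 8723 mod 16 = 3, 8723 mod 13 = 0, 8723 mod 17 = 2.

x ≡ 8723 (mod 10608).


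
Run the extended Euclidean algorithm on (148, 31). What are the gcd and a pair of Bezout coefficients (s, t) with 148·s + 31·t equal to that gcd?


Euclidean algorithm on (148, 31) — divide until remainder is 0:
  148 = 4 · 31 + 24
  31 = 1 · 24 + 7
  24 = 3 · 7 + 3
  7 = 2 · 3 + 1
  3 = 3 · 1 + 0
gcd(148, 31) = 1.
Track Bezout coefficients alongside the remainders: start with r₀ = 148 = a·1 + b·0 (s = 1, t = 0) and r₁ = 31 = a·0 + b·1 (s = 0, t = 1); each new remainder r_{k+1} = r_{k-1} − q_k·r_k inherits s_{k+1} = s_{k-1} − q_k·s_k, t_{k+1} = t_{k-1} − q_k·t_k, so r_k = a·s_k + b·t_k at every step:
  q = 4: r = 24, s = 1 − 4·0 = 1, t = 0 − 4·1 = -4  (check: 148·1 + 31·(-4) = 24)
  q = 1: r = 7, s = 0 − 1·1 = -1, t = 1 − 1·(-4) = 5  (check: 148·(-1) + 31·5 = 7)
  q = 3: r = 3, s = 1 − 3·(-1) = 4, t = -4 − 3·5 = -19  (check: 148·4 + 31·(-19) = 3)
  q = 2: r = 1, s = -1 − 2·4 = -9, t = 5 − 2·(-19) = 43  (check: 148·(-9) + 31·43 = 1)
The row with r = 1 (the gcd) gives the Bezout coefficients s = -9, t = 43.
Result: 148 · (-9) + 31 · (43) = 1.

gcd(148, 31) = 1; s = -9, t = 43 (check: 148·(-9) + 31·43 = 1).


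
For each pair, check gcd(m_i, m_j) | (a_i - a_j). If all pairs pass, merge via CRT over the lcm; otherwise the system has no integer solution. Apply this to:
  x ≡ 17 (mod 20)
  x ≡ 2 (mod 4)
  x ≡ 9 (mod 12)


Moduli 20, 4, 12 are not pairwise coprime, so CRT works modulo lcm(m_i) when all pairwise compatibility conditions hold.
Pairwise compatibility: gcd(m_i, m_j) must divide a_i - a_j for every pair.
Merge one congruence at a time:
  Start: x ≡ 17 (mod 20).
  Combine with x ≡ 2 (mod 4): gcd(20, 4) = 4, and 2 - 17 = -15 is NOT divisible by 4.
    ⇒ system is inconsistent (no integer solution).

No solution (the system is inconsistent).


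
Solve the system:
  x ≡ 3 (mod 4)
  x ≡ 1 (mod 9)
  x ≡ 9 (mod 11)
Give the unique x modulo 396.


Moduli 4, 9, 11 are pairwise coprime; by CRT there is a unique solution modulo M = 4 · 9 · 11 = 396.
Solve pairwise, accumulating the modulus:
  Start with x ≡ 3 (mod 4).
  Combine with x ≡ 1 (mod 9): since gcd(4, 9) = 1, we get a unique residue mod 36.
    Write x = 3 + 4·t and substitute into x ≡ 1 (mod 9): 4·t ≡ 1 − 3 = -2 (mod 9).
    Reduce coefficients mod 9: 4·t ≡ 7 (mod 9).
    The inverse of 4 mod 9 is 7 (since 4·7 = 28 = 3·9 + 1), so t ≡ 7·7 = 49 ≡ 4 (mod 9).
    Then x = 3 + 4·4 = 19, valid modulo lcm(4, 9) = 36: x ≡ 19 (mod 36).
  Combine with x ≡ 9 (mod 11): since gcd(36, 11) = 1, we get a unique residue mod 396.
    Write x = 19 + 36·t and substitute into x ≡ 9 (mod 11): 36·t ≡ 9 − 19 = -10 (mod 11).
    Reduce coefficients mod 11: 3·t ≡ 1 (mod 11).
    The inverse of 3 mod 11 is 4 (since 3·4 = 12 = 1·11 + 1), so t ≡ 4·1 = 4 ≡ 4 (mod 11).
    Then x = 19 + 36·4 = 163, valid modulo lcm(36, 11) = 396: x ≡ 163 (mod 396).
Verify: 163 mod 4 = 3 ✓, 163 mod 9 = 1 ✓, 163 mod 11 = 9 ✓.

x ≡ 163 (mod 396).


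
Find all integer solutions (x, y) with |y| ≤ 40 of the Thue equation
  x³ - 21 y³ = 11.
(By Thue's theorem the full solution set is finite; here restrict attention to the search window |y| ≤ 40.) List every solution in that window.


The equation is x³ - 21y³ = 11. For fixed y, x³ = 21·y³ + 11, so a solution requires the RHS to be a perfect cube.
Strategy: iterate y from -40 to 40, compute RHS = 21·y³ + 11, and check whether it is a (positive or negative) perfect cube.
Check small values of y:
  y = 0: RHS = 11 is not a perfect cube.
  y = 1: RHS = 32 is not a perfect cube.
  y = -1: RHS = -10 is not a perfect cube.
  y = 2: RHS = 179 is not a perfect cube.
  y = -2: RHS = -157 is not a perfect cube.
  y = 3: RHS = 578 is not a perfect cube.
  y = -3: RHS = -556 is not a perfect cube.
Continuing the search up to |y| = 40 finds no solutions either.
No (x, y) in the scanned range satisfies the equation.

No integer solutions with |y| ≤ 40.


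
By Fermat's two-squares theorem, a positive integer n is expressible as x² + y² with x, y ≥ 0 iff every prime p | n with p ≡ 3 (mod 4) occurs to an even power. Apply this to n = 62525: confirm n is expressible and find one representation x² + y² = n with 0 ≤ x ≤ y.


Step 1: Factor n = 62525 = 5^2 · 41 · 61.
Step 2: Check the mod-4 condition on each prime factor: 5 ≡ 1 (mod 4), exponent 2; 41 ≡ 1 (mod 4), exponent 1; 61 ≡ 1 (mod 4), exponent 1.
All primes ≡ 3 (mod 4) appear to even exponent (or don't appear), so by the two-squares theorem n IS expressible as a sum of two squares.
Step 3: Build a representation. Group n = k² · m with k = 5 and m = 41 · 61 = 2501 (a product of primes ≡ 1 (mod 4)); a representation of m scales to one of n via (k·x)² + (k·y)² = k²(x² + y²). Each prime p ≡ 1 (mod 4) is itself a sum of two squares; find a² by testing p − a² for a perfect square:
  41: 41 − 1² = 40, 41 − 2² = 37, 41 − 3² = 32, 41 − 4² = 25 = 5² ⇒ 41 = 4² + 5².
  61: 61 − 1² = 60, 61 − 2² = 57, 61 − 3² = 52, 61 − 4² = 45, 61 − 5² = 36 = 6² ⇒ 61 = 5² + 6².
  Combine using the Brahmagupta–Fibonacci identity (a² + b²)(c² + d²) = (ac − bd)² + (ad + bc)² = (ac + bd)² + (ad − bc)²:
  41 · 61 = 2501: from (4² + 5²)(5² + 6²), take (4·5 − 5·6, 4·6 + 5·5) = (20 − 30, 24 + 25) = (-10, 49); dropping signs (only squares matter) gives (10, 49); check 10² + 49² = 100 + 2401 = 2501 ✓.
  Scale by k = 5: (5·10, 5·49) = (50, 245).
Step 4: Order so x ≤ y and verify: 50² + 245² = 2500 + 60025 = 62525 = n. ✓

n = 62525 = 50² + 245² (one valid representation with x ≤ y).


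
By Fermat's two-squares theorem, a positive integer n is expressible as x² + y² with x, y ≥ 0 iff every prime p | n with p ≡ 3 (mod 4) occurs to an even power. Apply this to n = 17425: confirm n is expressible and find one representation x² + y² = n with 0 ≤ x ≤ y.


Step 1: Factor n = 17425 = 5^2 · 17 · 41.
Step 2: Check the mod-4 condition on each prime factor: 5 ≡ 1 (mod 4), exponent 2; 17 ≡ 1 (mod 4), exponent 1; 41 ≡ 1 (mod 4), exponent 1.
All primes ≡ 3 (mod 4) appear to even exponent (or don't appear), so by the two-squares theorem n IS expressible as a sum of two squares.
Step 3: Build a representation. Group n = k² · m with k = 5 and m = 17 · 41 = 697 (a product of primes ≡ 1 (mod 4)); a representation of m scales to one of n via (k·x)² + (k·y)² = k²(x² + y²). Each prime p ≡ 1 (mod 4) is itself a sum of two squares; find a² by testing p − a² for a perfect square:
  17: 17 − 1² = 16 = 4² ⇒ 17 = 1² + 4².
  41: 41 − 1² = 40, 41 − 2² = 37, 41 − 3² = 32, 41 − 4² = 25 = 5² ⇒ 41 = 4² + 5².
  Combine using the Brahmagupta–Fibonacci identity (a² + b²)(c² + d²) = (ac − bd)² + (ad + bc)² = (ac + bd)² + (ad − bc)²:
  17 · 41 = 697: from (1² + 4²)(4² + 5²), take (1·4 − 4·5, 1·5 + 4·4) = (4 − 20, 5 + 16) = (-16, 21); dropping signs (only squares matter) gives (16, 21); check 16² + 21² = 256 + 441 = 697 ✓.
  Scale by k = 5: (5·16, 5·21) = (80, 105).
Step 4: Order so x ≤ y and verify: 80² + 105² = 6400 + 11025 = 17425 = n. ✓

n = 17425 = 80² + 105² (one valid representation with x ≤ y).


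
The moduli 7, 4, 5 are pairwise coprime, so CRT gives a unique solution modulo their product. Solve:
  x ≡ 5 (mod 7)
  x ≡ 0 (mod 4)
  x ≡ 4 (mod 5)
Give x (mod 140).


Moduli 7, 4, 5 are pairwise coprime; by CRT there is a unique solution modulo M = 7 · 4 · 5 = 140.
Solve pairwise, accumulating the modulus:
  Start with x ≡ 5 (mod 7).
  Combine with x ≡ 0 (mod 4): since gcd(7, 4) = 1, we get a unique residue mod 28.
    Write x = 5 + 7·t and substitute into x ≡ 0 (mod 4): 7·t ≡ 0 − 5 = -5 (mod 4).
    Reduce coefficients mod 4: 3·t ≡ 3 (mod 4).
    The inverse of 3 mod 4 is 3 (since 3·3 = 9 = 2·4 + 1), so t ≡ 3·3 = 9 ≡ 1 (mod 4).
    Then x = 5 + 7·1 = 12, valid modulo lcm(7, 4) = 28: x ≡ 12 (mod 28).
  Combine with x ≡ 4 (mod 5): since gcd(28, 5) = 1, we get a unique residue mod 140.
    Write x = 12 + 28·t and substitute into x ≡ 4 (mod 5): 28·t ≡ 4 − 12 = -8 (mod 5).
    Reduce coefficients mod 5: 3·t ≡ 2 (mod 5).
    The inverse of 3 mod 5 is 2 (since 3·2 = 6 = 1·5 + 1), so t ≡ 2·2 = 4 ≡ 4 (mod 5).
    Then x = 12 + 28·4 = 124, valid modulo lcm(28, 5) = 140: x ≡ 124 (mod 140).
Verify: 124 mod 7 = 5 ✓, 124 mod 4 = 0 ✓, 124 mod 5 = 4 ✓.

x ≡ 124 (mod 140).


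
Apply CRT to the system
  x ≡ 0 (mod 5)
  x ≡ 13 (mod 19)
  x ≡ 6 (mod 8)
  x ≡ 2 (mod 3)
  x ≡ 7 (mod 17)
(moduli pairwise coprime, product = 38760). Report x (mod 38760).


Product of moduli M = 5 · 19 · 8 · 3 · 17 = 38760.
Merge one congruence at a time:
  Start: x ≡ 0 (mod 5).
  Combine with x ≡ 13 (mod 19); new modulus lcm = 95.
    Write x = 0 + 5·t and substitute into x ≡ 13 (mod 19): 5·t ≡ 13 − 0 = 13 (mod 19).
    The inverse of 5 mod 19 is 4 (since 5·4 = 20 = 1·19 + 1), so t ≡ 4·13 = 52 ≡ 14 (mod 19).
    Then x = 0 + 5·14 = 70, valid modulo lcm(5, 19) = 95: x ≡ 70 (mod 95).
  Combine with x ≡ 6 (mod 8); new modulus lcm = 760.
    Write x = 70 + 95·t and substitute into x ≡ 6 (mod 8): 95·t ≡ 6 − 70 = -64 (mod 8).
    Reduce coefficients mod 8: 7·t ≡ 0 (mod 8).
    The inverse of 7 mod 8 is 7 (since 7·7 = 49 = 6·8 + 1), so t ≡ 7·0 = 0 ≡ 0 (mod 8).
    Then x = 70 + 95·0 = 70, valid modulo lcm(95, 8) = 760: x ≡ 70 (mod 760).
  Combine with x ≡ 2 (mod 3); new modulus lcm = 2280.
    Write x = 70 + 760·t and substitute into x ≡ 2 (mod 3): 760·t ≡ 2 − 70 = -68 (mod 3).
    Reduce coefficients mod 3: 1·t ≡ 1 (mod 3).
    So t ≡ 1 (mod 3).
    Then x = 70 + 760·1 = 830, valid modulo lcm(760, 3) = 2280: x ≡ 830 (mod 2280).
  Combine with x ≡ 7 (mod 17); new modulus lcm = 38760.
    Write x = 830 + 2280·t and substitute into x ≡ 7 (mod 17): 2280·t ≡ 7 − 830 = -823 (mod 17).
    Reduce coefficients mod 17: 2·t ≡ 10 (mod 17).
    The inverse of 2 mod 17 is 9 (since 2·9 = 18 = 1·17 + 1), so t ≡ 9·10 = 90 ≡ 5 (mod 17).
    Then x = 830 + 2280·5 = 12230, valid modulo lcm(2280, 17) = 38760: x ≡ 12230 (mod 38760).
Verify against each original: 12230 mod 5 = 0, 12230 mod 19 = 13, 12230 mod 8 = 6, 12230 mod 3 = 2, 12230 mod 17 = 7.

x ≡ 12230 (mod 38760).


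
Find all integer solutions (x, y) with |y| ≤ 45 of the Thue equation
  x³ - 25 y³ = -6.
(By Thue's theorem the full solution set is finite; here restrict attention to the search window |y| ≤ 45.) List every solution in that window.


The equation is x³ - 25y³ = -6. For fixed y, x³ = 25·y³ − 6, so a solution requires the RHS to be a perfect cube.
Strategy: iterate y from -45 to 45, compute RHS = 25·y³ − 6, and check whether it is a (positive or negative) perfect cube.
Check small values of y:
  y = 0: RHS = -6 is not a perfect cube.
  y = 1: RHS = 19 is not a perfect cube.
  y = -1: RHS = -31 is not a perfect cube.
  y = 2: RHS = 194 is not a perfect cube.
  y = -2: RHS = -206 is not a perfect cube.
  y = 3: RHS = 669 is not a perfect cube.
  y = -3: RHS = -681 is not a perfect cube.
Continuing the search up to |y| = 45 finds no solutions either.
No (x, y) in the scanned range satisfies the equation.

No integer solutions with |y| ≤ 45.


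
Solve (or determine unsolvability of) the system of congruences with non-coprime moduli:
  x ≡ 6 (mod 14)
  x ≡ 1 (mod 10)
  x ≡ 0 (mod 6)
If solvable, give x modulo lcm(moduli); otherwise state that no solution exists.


Moduli 14, 10, 6 are not pairwise coprime, so CRT works modulo lcm(m_i) when all pairwise compatibility conditions hold.
Pairwise compatibility: gcd(m_i, m_j) must divide a_i - a_j for every pair.
Merge one congruence at a time:
  Start: x ≡ 6 (mod 14).
  Combine with x ≡ 1 (mod 10): gcd(14, 10) = 2, and 1 - 6 = -5 is NOT divisible by 2.
    ⇒ system is inconsistent (no integer solution).

No solution (the system is inconsistent).


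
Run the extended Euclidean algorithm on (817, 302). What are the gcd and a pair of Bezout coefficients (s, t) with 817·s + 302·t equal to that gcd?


Euclidean algorithm on (817, 302) — divide until remainder is 0:
  817 = 2 · 302 + 213
  302 = 1 · 213 + 89
  213 = 2 · 89 + 35
  89 = 2 · 35 + 19
  35 = 1 · 19 + 16
  19 = 1 · 16 + 3
  16 = 5 · 3 + 1
  3 = 3 · 1 + 0
gcd(817, 302) = 1.
Track Bezout coefficients alongside the remainders: start with r₀ = 817 = a·1 + b·0 (s = 1, t = 0) and r₁ = 302 = a·0 + b·1 (s = 0, t = 1); each new remainder r_{k+1} = r_{k-1} − q_k·r_k inherits s_{k+1} = s_{k-1} − q_k·s_k, t_{k+1} = t_{k-1} − q_k·t_k, so r_k = a·s_k + b·t_k at every step:
  q = 2: r = 213, s = 1 − 2·0 = 1, t = 0 − 2·1 = -2  (check: 817·1 + 302·(-2) = 213)
  q = 1: r = 89, s = 0 − 1·1 = -1, t = 1 − 1·(-2) = 3  (check: 817·(-1) + 302·3 = 89)
  q = 2: r = 35, s = 1 − 2·(-1) = 3, t = -2 − 2·3 = -8  (check: 817·3 + 302·(-8) = 35)
  q = 2: r = 19, s = -1 − 2·3 = -7, t = 3 − 2·(-8) = 19  (check: 817·(-7) + 302·19 = 19)
  q = 1: r = 16, s = 3 − 1·(-7) = 10, t = -8 − 1·19 = -27  (check: 817·10 + 302·(-27) = 16)
  q = 1: r = 3, s = -7 − 1·10 = -17, t = 19 − 1·(-27) = 46  (check: 817·(-17) + 302·46 = 3)
  q = 5: r = 1, s = 10 − 5·(-17) = 95, t = -27 − 5·46 = -257  (check: 817·95 + 302·(-257) = 1)
The row with r = 1 (the gcd) gives the Bezout coefficients s = 95, t = -257.
Result: 817 · (95) + 302 · (-257) = 1.

gcd(817, 302) = 1; s = 95, t = -257 (check: 817·95 + 302·(-257) = 1).


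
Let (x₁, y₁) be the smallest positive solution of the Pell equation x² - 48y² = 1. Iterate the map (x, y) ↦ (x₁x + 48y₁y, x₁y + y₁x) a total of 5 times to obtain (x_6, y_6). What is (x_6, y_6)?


Step 1: Find the fundamental solution (x₁, y₁) of x² - 48y² = 1.
  Expand √48 as a continued fraction. a₀ = ⌊√48⌋ = 6; iterate m_{k+1} = d_k·a_k − m_k, d_{k+1} = (48 − m_{k+1}²)/d_k, a_{k+1} = ⌊(a₀ + m_{k+1})/d_{k+1}⌋ (starting m₀ = 0, d₀ = 1), with convergents p_k = a_k·p_{k-1} + p_{k-2}, q_k = a_k·q_{k-1} + q_{k-2} (p₋₁ = 1, q₋₁ = 0):
  k = 0: a₀ = 6; p₀/q₀ = 6/1; p₀² − 48·q₀² = 36 − 48 = -12.
  k = 1: m = 6, d = 12, a = ⌊(6 + 6)/12⌋ = 1; p/q = (1·6 + 1)/(1·1 + 0) = 7/1; p² − 48·q² = 49 − 48 = 1.
  The first convergent with p² − 48·q² = 1 gives the fundamental solution (x₁, y₁) = (7, 1).
Step 2: Apply the recurrence (x_{n+1}, y_{n+1}) = (x₁x_n + 48y₁y_n, x₁y_n + y₁x_n) repeatedly.
  From (x_1, y_1) = (7, 1): x_2 = 7·7 + 48·1·1 = 97; y_2 = 7·1 + 1·7 = 14.
  From (x_2, y_2) = (97, 14): x_3 = 7·97 + 48·1·14 = 1351; y_3 = 7·14 + 1·97 = 195.
  From (x_3, y_3) = (1351, 195): x_4 = 7·1351 + 48·1·195 = 18817; y_4 = 7·195 + 1·1351 = 2716.
  From (x_4, y_4) = (18817, 2716): x_5 = 7·18817 + 48·1·2716 = 262087; y_5 = 7·2716 + 1·18817 = 37829.
  From (x_5, y_5) = (262087, 37829): x_6 = 7·262087 + 48·1·37829 = 3650401; y_6 = 7·37829 + 1·262087 = 526890.
Step 3: Verify x_6² - 48·y_6² = 13325427460801 - 13325427460800 = 1 (should be 1). ✓

(x_1, y_1) = (7, 1); (x_6, y_6) = (3650401, 526890).


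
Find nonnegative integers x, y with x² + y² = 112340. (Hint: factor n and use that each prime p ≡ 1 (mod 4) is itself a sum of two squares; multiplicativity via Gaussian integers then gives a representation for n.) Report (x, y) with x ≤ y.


Step 1: Factor n = 112340 = 2^2 · 5 · 41 · 137.
Step 2: Check the mod-4 condition on each prime factor: 2 = 2 (special); 5 ≡ 1 (mod 4), exponent 1; 41 ≡ 1 (mod 4), exponent 1; 137 ≡ 1 (mod 4), exponent 1.
All primes ≡ 3 (mod 4) appear to even exponent (or don't appear), so by the two-squares theorem n IS expressible as a sum of two squares.
Step 3: Build a representation. Group n = k² · m with k = 2 and m = 5 · 41 · 137 = 28085 (a product of primes ≡ 1 (mod 4)); a representation of m scales to one of n via (k·x)² + (k·y)² = k²(x² + y²). Each prime p ≡ 1 (mod 4) is itself a sum of two squares; find a² by testing p − a² for a perfect square:
  5: 5 − 1² = 4 = 2² ⇒ 5 = 1² + 2².
  41: 41 − 1² = 40, 41 − 2² = 37, 41 − 3² = 32, 41 − 4² = 25 = 5² ⇒ 41 = 4² + 5².
  137: 137 − 1² = 136, 137 − 2² = 133, 137 − 3² = 128, 137 − 4² = 121 = 11² ⇒ 137 = 4² + 11².
  Combine using the Brahmagupta–Fibonacci identity (a² + b²)(c² + d²) = (ac − bd)² + (ad + bc)² = (ac + bd)² + (ad − bc)²:
  5 · 41 = 205: from (1² + 2²)(4² + 5²), take (1·4 − 2·5, 1·5 + 2·4) = (4 − 10, 5 + 8) = (-6, 13); dropping signs (only squares matter) gives (6, 13); check 6² + 13² = 36 + 169 = 205 ✓.
  205 · 137 = 28085: from (6² + 13²)(4² + 11²), take (6·4 − 13·11, 6·11 + 13·4) = (24 − 143, 66 + 52) = (-119, 118); dropping signs (only squares matter) gives (119, 118); check 119² + 118² = 14161 + 13924 = 28085 ✓.
  Scale by k = 2: (2·119, 2·118) = (238, 236).
Step 4: Order so x ≤ y and verify: 236² + 238² = 55696 + 56644 = 112340 = n. ✓

n = 112340 = 236² + 238² (one valid representation with x ≤ y).


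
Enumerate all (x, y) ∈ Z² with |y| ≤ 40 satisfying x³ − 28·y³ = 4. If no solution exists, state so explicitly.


The equation is x³ - 28y³ = 4. For fixed y, x³ = 28·y³ + 4, so a solution requires the RHS to be a perfect cube.
Strategy: iterate y from -40 to 40, compute RHS = 28·y³ + 4, and check whether it is a (positive or negative) perfect cube.
Check small values of y:
  y = 0: RHS = 4 is not a perfect cube.
  y = 1: RHS = 32 is not a perfect cube.
  y = -1: RHS = -24 is not a perfect cube.
  y = 2: RHS = 228 is not a perfect cube.
  y = -2: RHS = -220 is not a perfect cube.
  y = 3: RHS = 760 is not a perfect cube.
  y = -3: RHS = -752 is not a perfect cube.
Continuing the search up to |y| = 40 finds no solutions either.
No (x, y) in the scanned range satisfies the equation.

No integer solutions with |y| ≤ 40.


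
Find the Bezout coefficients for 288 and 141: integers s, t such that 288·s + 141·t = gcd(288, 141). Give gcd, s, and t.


Euclidean algorithm on (288, 141) — divide until remainder is 0:
  288 = 2 · 141 + 6
  141 = 23 · 6 + 3
  6 = 2 · 3 + 0
gcd(288, 141) = 3.
Track Bezout coefficients alongside the remainders: start with r₀ = 288 = a·1 + b·0 (s = 1, t = 0) and r₁ = 141 = a·0 + b·1 (s = 0, t = 1); each new remainder r_{k+1} = r_{k-1} − q_k·r_k inherits s_{k+1} = s_{k-1} − q_k·s_k, t_{k+1} = t_{k-1} − q_k·t_k, so r_k = a·s_k + b·t_k at every step:
  q = 2: r = 6, s = 1 − 2·0 = 1, t = 0 − 2·1 = -2  (check: 288·1 + 141·(-2) = 6)
  q = 23: r = 3, s = 0 − 23·1 = -23, t = 1 − 23·(-2) = 47  (check: 288·(-23) + 141·47 = 3)
The row with r = 3 (the gcd) gives the Bezout coefficients s = -23, t = 47.
Result: 288 · (-23) + 141 · (47) = 3.

gcd(288, 141) = 3; s = -23, t = 47 (check: 288·(-23) + 141·47 = 3).


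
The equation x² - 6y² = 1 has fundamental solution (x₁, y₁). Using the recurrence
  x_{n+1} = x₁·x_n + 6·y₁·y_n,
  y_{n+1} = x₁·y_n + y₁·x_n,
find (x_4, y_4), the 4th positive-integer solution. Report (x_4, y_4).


Step 1: Find the fundamental solution (x₁, y₁) of x² - 6y² = 1.
  Expand √6 as a continued fraction. a₀ = ⌊√6⌋ = 2; iterate m_{k+1} = d_k·a_k − m_k, d_{k+1} = (6 − m_{k+1}²)/d_k, a_{k+1} = ⌊(a₀ + m_{k+1})/d_{k+1}⌋ (starting m₀ = 0, d₀ = 1), with convergents p_k = a_k·p_{k-1} + p_{k-2}, q_k = a_k·q_{k-1} + q_{k-2} (p₋₁ = 1, q₋₁ = 0):
  k = 0: a₀ = 2; p₀/q₀ = 2/1; p₀² − 6·q₀² = 4 − 6 = -2.
  k = 1: m = 2, d = 2, a = ⌊(2 + 2)/2⌋ = 2; p/q = (2·2 + 1)/(2·1 + 0) = 5/2; p² − 6·q² = 25 − 24 = 1.
  The first convergent with p² − 6·q² = 1 gives the fundamental solution (x₁, y₁) = (5, 2).
Step 2: Apply the recurrence (x_{n+1}, y_{n+1}) = (x₁x_n + 6y₁y_n, x₁y_n + y₁x_n) repeatedly.
  From (x_1, y_1) = (5, 2): x_2 = 5·5 + 6·2·2 = 49; y_2 = 5·2 + 2·5 = 20.
  From (x_2, y_2) = (49, 20): x_3 = 5·49 + 6·2·20 = 485; y_3 = 5·20 + 2·49 = 198.
  From (x_3, y_3) = (485, 198): x_4 = 5·485 + 6·2·198 = 4801; y_4 = 5·198 + 2·485 = 1960.
Step 3: Verify x_4² - 6·y_4² = 23049601 - 23049600 = 1 (should be 1). ✓

(x_1, y_1) = (5, 2); (x_4, y_4) = (4801, 1960).


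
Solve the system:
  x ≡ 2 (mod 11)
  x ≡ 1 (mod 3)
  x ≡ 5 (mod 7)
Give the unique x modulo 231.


Moduli 11, 3, 7 are pairwise coprime; by CRT there is a unique solution modulo M = 11 · 3 · 7 = 231.
Solve pairwise, accumulating the modulus:
  Start with x ≡ 2 (mod 11).
  Combine with x ≡ 1 (mod 3): since gcd(11, 3) = 1, we get a unique residue mod 33.
    Write x = 2 + 11·t and substitute into x ≡ 1 (mod 3): 11·t ≡ 1 − 2 = -1 (mod 3).
    Reduce coefficients mod 3: 2·t ≡ 2 (mod 3).
    The inverse of 2 mod 3 is 2 (since 2·2 = 4 = 1·3 + 1), so t ≡ 2·2 = 4 ≡ 1 (mod 3).
    Then x = 2 + 11·1 = 13, valid modulo lcm(11, 3) = 33: x ≡ 13 (mod 33).
  Combine with x ≡ 5 (mod 7): since gcd(33, 7) = 1, we get a unique residue mod 231.
    Write x = 13 + 33·t and substitute into x ≡ 5 (mod 7): 33·t ≡ 5 − 13 = -8 (mod 7).
    Reduce coefficients mod 7: 5·t ≡ 6 (mod 7).
    The inverse of 5 mod 7 is 3 (since 5·3 = 15 = 2·7 + 1), so t ≡ 3·6 = 18 ≡ 4 (mod 7).
    Then x = 13 + 33·4 = 145, valid modulo lcm(33, 7) = 231: x ≡ 145 (mod 231).
Verify: 145 mod 11 = 2 ✓, 145 mod 3 = 1 ✓, 145 mod 7 = 5 ✓.

x ≡ 145 (mod 231).


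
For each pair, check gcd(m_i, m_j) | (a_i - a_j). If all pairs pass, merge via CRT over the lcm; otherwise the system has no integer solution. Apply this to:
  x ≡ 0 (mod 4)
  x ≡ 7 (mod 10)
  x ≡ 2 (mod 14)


Moduli 4, 10, 14 are not pairwise coprime, so CRT works modulo lcm(m_i) when all pairwise compatibility conditions hold.
Pairwise compatibility: gcd(m_i, m_j) must divide a_i - a_j for every pair.
Merge one congruence at a time:
  Start: x ≡ 0 (mod 4).
  Combine with x ≡ 7 (mod 10): gcd(4, 10) = 2, and 7 - 0 = 7 is NOT divisible by 2.
    ⇒ system is inconsistent (no integer solution).

No solution (the system is inconsistent).


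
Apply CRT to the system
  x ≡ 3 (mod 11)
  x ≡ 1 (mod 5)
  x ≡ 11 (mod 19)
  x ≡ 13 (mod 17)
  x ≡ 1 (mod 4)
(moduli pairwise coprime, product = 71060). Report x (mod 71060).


Product of moduli M = 11 · 5 · 19 · 17 · 4 = 71060.
Merge one congruence at a time:
  Start: x ≡ 3 (mod 11).
  Combine with x ≡ 1 (mod 5); new modulus lcm = 55.
    Write x = 3 + 11·t and substitute into x ≡ 1 (mod 5): 11·t ≡ 1 − 3 = -2 (mod 5).
    Reduce coefficients mod 5: 1·t ≡ 3 (mod 5).
    So t ≡ 3 (mod 5).
    Then x = 3 + 11·3 = 36, valid modulo lcm(11, 5) = 55: x ≡ 36 (mod 55).
  Combine with x ≡ 11 (mod 19); new modulus lcm = 1045.
    Write x = 36 + 55·t and substitute into x ≡ 11 (mod 19): 55·t ≡ 11 − 36 = -25 (mod 19).
    Reduce coefficients mod 19: 17·t ≡ 13 (mod 19).
    The inverse of 17 mod 19 is 9 (since 17·9 = 153 = 8·19 + 1), so t ≡ 9·13 = 117 ≡ 3 (mod 19).
    Then x = 36 + 55·3 = 201, valid modulo lcm(55, 19) = 1045: x ≡ 201 (mod 1045).
  Combine with x ≡ 13 (mod 17); new modulus lcm = 17765.
    Write x = 201 + 1045·t and substitute into x ≡ 13 (mod 17): 1045·t ≡ 13 − 201 = -188 (mod 17).
    Reduce coefficients mod 17: 8·t ≡ 16 (mod 17).
    The inverse of 8 mod 17 is 15 (since 8·15 = 120 = 7·17 + 1), so t ≡ 15·16 = 240 ≡ 2 (mod 17).
    Then x = 201 + 1045·2 = 2291, valid modulo lcm(1045, 17) = 17765: x ≡ 2291 (mod 17765).
  Combine with x ≡ 1 (mod 4); new modulus lcm = 71060.
    Write x = 2291 + 17765·t and substitute into x ≡ 1 (mod 4): 17765·t ≡ 1 − 2291 = -2290 (mod 4).
    Reduce coefficients mod 4: 1·t ≡ 2 (mod 4).
    So t ≡ 2 (mod 4).
    Then x = 2291 + 17765·2 = 37821, valid modulo lcm(17765, 4) = 71060: x ≡ 37821 (mod 71060).
Verify against each original: 37821 mod 11 = 3, 37821 mod 5 = 1, 37821 mod 19 = 11, 37821 mod 17 = 13, 37821 mod 4 = 1.

x ≡ 37821 (mod 71060).
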